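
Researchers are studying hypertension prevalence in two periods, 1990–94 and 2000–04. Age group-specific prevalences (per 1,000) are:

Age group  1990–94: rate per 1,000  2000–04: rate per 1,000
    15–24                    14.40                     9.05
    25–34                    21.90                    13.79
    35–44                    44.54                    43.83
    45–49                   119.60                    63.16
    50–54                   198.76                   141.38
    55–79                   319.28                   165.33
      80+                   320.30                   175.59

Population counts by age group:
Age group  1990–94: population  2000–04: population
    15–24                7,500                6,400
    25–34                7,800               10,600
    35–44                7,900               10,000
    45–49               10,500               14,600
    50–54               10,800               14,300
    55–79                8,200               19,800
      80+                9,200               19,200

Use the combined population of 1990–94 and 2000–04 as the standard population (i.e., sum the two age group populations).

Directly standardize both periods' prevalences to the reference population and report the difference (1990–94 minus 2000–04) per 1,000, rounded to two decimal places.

Combined standard total = 156,800; weights = 0.0886, 0.1173, 0.1142, 0.1601, 0.1601, 0.1786, 0.1811.
1990–94: 0.0886×14.40 + 0.1173×21.90 + 0.1142×44.54 + 0.1601×119.60 + 0.1601×198.76 + 0.1786×319.28 + 0.1811×320.30 = 174.9208 per 1,000.
2000–04: 0.0886×9.05 + 0.1173×13.79 + 0.1142×43.83 + 0.1601×63.16 + 0.1601×141.38 + 0.1786×165.33 + 0.1811×175.59 = 101.4926 per 1,000.
Difference = 174.9208 − 101.4926 = 73.4282.

73.43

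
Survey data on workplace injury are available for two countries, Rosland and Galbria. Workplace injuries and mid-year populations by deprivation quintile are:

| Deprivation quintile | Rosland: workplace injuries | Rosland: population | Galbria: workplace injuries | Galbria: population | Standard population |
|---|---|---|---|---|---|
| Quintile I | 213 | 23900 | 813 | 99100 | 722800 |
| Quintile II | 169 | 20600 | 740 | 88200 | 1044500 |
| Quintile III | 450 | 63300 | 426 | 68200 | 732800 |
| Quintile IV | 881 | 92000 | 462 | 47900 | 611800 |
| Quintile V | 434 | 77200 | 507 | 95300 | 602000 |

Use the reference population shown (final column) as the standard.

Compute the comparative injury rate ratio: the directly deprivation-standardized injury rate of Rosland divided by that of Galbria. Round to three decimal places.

Deprivation-specific rates per 10000 for Rosland: 89.12, 82.04, 71.09, 95.76, 56.22.
For Galbria: 82.04, 83.90, 62.46, 96.45, 53.20.
Standard total = 3713900; weights = 0.1946, 0.2812, 0.1973, 0.1647, 0.1621.
Rosland: 0.1946×89.12 + 0.2812×82.04 + 0.1973×71.09 + 0.1647×95.76 + 0.1621×56.22 = 79.3319 per 10000.
Galbria: 0.1946×82.04 + 0.2812×83.90 + 0.1973×62.46 + 0.1647×96.45 + 0.1621×53.20 = 76.3994 per 10000.
Ratio = 79.3319 ÷ 76.3994 = 1.03838.

1.038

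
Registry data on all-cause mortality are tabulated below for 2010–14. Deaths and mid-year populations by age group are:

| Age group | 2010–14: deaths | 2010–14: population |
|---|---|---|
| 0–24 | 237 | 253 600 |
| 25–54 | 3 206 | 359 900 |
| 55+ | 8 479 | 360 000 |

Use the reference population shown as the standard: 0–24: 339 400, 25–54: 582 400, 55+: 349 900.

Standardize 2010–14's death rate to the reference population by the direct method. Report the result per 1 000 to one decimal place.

10.8

Age-specific rates per 1 000 for 2010–14: 0.935, 8.908, 23.553.
Standard total = 1 271 700; weights = 0.2669, 0.4580, 0.2751.
Standardized rate: 0.2669×0.935 + 0.4580×8.908 + 0.2751×23.553 = 10.8094 per 1 000.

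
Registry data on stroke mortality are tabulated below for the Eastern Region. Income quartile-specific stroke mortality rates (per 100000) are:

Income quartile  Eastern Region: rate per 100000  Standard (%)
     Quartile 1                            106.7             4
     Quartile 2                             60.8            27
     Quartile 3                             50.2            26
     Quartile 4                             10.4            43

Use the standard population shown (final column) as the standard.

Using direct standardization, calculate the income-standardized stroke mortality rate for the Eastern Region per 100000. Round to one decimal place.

38.2

Standard weights: 0.04, 0.27, 0.26, 0.43.
Standardized rate: 0.0400×106.7 + 0.2700×60.8 + 0.2600×50.2 + 0.4300×10.4 = 38.2080 per 100000.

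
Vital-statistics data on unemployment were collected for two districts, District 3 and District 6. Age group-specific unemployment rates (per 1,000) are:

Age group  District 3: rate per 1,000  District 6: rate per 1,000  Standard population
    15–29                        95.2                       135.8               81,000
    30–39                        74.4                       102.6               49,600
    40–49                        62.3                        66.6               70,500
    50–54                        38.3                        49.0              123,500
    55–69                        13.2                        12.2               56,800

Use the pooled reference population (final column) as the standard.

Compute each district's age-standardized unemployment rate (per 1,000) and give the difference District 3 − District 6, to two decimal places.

Standard total = 381,400; weights = 0.2124, 0.1300, 0.1848, 0.3238, 0.1489.
District 3: 0.2124×95.2 + 0.1300×74.4 + 0.1848×62.3 + 0.3238×38.3 + 0.1489×13.2 = 55.7771 per 1,000.
District 6: 0.2124×135.8 + 0.1300×102.6 + 0.1848×66.6 + 0.3238×49.0 + 0.1489×12.2 = 72.1776 per 1,000.
Difference = 55.7771 − 72.1776 = -16.4004.

-16.40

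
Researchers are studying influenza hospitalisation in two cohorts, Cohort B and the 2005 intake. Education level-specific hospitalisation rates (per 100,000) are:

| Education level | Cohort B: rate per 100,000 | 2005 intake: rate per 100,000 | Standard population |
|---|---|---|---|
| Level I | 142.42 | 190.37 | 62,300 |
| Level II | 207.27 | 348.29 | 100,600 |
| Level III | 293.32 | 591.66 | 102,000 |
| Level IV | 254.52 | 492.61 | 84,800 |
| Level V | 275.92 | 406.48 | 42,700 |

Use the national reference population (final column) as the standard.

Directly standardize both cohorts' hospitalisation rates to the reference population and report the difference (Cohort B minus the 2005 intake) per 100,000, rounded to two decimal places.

-186.98

Standard total = 392,400; weights = 0.1588, 0.2564, 0.2599, 0.2161, 0.1088.
Cohort B: 0.1588×142.42 + 0.2564×207.27 + 0.2599×293.32 + 0.2161×254.52 + 0.1088×275.92 = 237.0231 per 100,000.
The 2005 intake: 0.1588×190.37 + 0.2564×348.29 + 0.2599×591.66 + 0.2161×492.61 + 0.1088×406.48 = 423.9994 per 100,000.
Difference = 237.0231 − 423.9994 = -186.9764.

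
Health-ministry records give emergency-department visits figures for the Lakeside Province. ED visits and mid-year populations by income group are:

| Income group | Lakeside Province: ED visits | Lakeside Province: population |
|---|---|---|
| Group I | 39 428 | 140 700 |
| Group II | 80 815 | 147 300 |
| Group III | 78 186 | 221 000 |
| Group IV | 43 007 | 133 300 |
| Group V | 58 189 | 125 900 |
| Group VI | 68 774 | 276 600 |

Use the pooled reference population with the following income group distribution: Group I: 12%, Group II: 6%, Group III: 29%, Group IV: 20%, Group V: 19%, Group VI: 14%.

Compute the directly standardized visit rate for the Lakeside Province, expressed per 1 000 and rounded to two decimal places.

Income-specific rates per 1 000 for the Lakeside Province: 280.227, 548.642, 353.783, 322.633, 462.184, 248.641.
Standard weights: 0.12, 0.06, 0.29, 0.20, 0.19, 0.14.
Standardized rate: 0.1200×280.227 + 0.0600×548.642 + 0.2900×353.783 + 0.2000×322.633 + 0.1900×462.184 + 0.1400×248.641 = 356.2942 per 1 000.

356.29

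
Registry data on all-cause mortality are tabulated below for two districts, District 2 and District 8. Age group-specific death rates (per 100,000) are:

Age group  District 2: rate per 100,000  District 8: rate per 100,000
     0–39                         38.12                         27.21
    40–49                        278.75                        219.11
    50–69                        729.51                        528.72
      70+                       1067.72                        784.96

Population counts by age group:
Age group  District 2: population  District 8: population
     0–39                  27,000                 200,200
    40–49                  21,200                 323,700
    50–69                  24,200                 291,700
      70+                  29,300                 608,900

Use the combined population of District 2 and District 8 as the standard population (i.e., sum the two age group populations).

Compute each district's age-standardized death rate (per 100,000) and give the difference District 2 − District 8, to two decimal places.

174.90

Combined standard total = 1,526,200; weights = 0.1489, 0.2260, 0.2070, 0.4182.
District 2: 0.1489×38.12 + 0.2260×278.75 + 0.2070×729.51 + 0.4182×1067.72 = 666.1465 per 100,000.
District 8: 0.1489×27.21 + 0.2260×219.11 + 0.2070×528.72 + 0.4182×784.96 = 491.2444 per 100,000.
Difference = 666.1465 − 491.2444 = 174.9021.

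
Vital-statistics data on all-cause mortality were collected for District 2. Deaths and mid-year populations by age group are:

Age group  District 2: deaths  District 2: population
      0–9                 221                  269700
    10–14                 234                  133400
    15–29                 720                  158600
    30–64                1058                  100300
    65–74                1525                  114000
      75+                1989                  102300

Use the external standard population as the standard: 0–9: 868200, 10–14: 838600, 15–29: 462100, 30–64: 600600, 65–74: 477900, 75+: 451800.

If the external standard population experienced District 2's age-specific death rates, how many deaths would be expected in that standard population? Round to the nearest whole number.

25793

Age-specific rates per 1000 for District 2: 0.819, 1.754, 4.540, 10.548, 13.377, 19.443.
Expected deaths = Σ (standard pop × age-specific rate ÷ 1000)
= 868200×0.819/1000 + 838600×1.754/1000 + 462100×4.540/1000 + 600600×10.548/1000 + 477900×13.377/1000 + 451800×19.443/1000
= 711.43 + 1471.01 + 2097.81 + 6335.34 + 6392.96 + 8784.26 = 25792.81.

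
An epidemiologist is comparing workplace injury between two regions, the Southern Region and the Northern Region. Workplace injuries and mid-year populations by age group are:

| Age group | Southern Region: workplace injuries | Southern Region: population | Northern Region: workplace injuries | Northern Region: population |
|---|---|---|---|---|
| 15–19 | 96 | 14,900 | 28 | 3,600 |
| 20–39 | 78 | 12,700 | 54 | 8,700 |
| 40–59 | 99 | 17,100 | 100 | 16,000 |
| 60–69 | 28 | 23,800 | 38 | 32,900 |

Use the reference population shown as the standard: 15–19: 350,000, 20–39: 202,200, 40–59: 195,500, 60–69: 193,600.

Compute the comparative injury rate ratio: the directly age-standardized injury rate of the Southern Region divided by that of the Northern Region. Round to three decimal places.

0.896

Age-specific rates per 10,000 for the Southern Region: 64.43, 61.42, 57.89, 11.76.
For the Northern Region: 77.78, 62.07, 62.50, 11.55.
Standard total = 941,300; weights = 0.3718, 0.2148, 0.2077, 0.2057.
The Southern Region: 0.3718×64.43 + 0.2148×61.42 + 0.2077×57.89 + 0.2057×11.76 = 51.5935 per 10,000.
The Northern Region: 0.3718×77.78 + 0.2148×62.07 + 0.2077×62.50 + 0.2057×11.55 = 57.6091 per 10,000.
Ratio = 51.5935 ÷ 57.6091 = 0.89558.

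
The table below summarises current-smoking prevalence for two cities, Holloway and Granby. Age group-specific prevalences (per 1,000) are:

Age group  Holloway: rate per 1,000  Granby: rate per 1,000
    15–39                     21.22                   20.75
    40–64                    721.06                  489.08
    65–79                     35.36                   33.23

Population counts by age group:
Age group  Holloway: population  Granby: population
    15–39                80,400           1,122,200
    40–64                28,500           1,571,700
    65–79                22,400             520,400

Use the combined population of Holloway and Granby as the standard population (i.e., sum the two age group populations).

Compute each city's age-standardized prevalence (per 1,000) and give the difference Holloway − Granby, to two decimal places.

Combined standard total = 3,345,600; weights = 0.3595, 0.4783, 0.1622.
Holloway: 0.3595×21.22 + 0.4783×721.06 + 0.1622×35.36 = 358.2475 per 1,000.
Granby: 0.3595×20.75 + 0.4783×489.08 + 0.1622×33.23 = 246.7770 per 1,000.
Difference = 358.2475 − 246.7770 = 111.4705.

111.47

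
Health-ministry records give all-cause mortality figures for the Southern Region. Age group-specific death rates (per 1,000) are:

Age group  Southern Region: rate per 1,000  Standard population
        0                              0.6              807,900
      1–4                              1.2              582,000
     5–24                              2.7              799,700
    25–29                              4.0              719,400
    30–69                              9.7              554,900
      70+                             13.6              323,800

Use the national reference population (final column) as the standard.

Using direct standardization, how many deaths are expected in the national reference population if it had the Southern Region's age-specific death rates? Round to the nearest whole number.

Expected deaths = Σ (standard pop × age-specific rate ÷ 1,000)
= 807,900×0.6/1,000 + 582,000×1.2/1,000 + 799,700×2.7/1,000 + 719,400×4.0/1,000 + 554,900×9.7/1,000 + 323,800×13.6/1,000
= 484.74 + 698.40 + 2159.19 + 2877.60 + 5382.53 + 4403.68 = 16006.14.

16006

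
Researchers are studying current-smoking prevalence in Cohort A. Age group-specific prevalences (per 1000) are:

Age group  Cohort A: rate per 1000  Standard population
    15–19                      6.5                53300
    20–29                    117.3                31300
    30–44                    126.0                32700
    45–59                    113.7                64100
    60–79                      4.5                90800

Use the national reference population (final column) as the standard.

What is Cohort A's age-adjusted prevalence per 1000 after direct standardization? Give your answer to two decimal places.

58.17

Standard total = 272200; weights = 0.1958, 0.1150, 0.1201, 0.2355, 0.3336.
Standardized rate: 0.1958×6.5 + 0.1150×117.3 + 0.1201×126.0 + 0.2355×113.7 + 0.3336×4.5 = 58.1738 per 1000.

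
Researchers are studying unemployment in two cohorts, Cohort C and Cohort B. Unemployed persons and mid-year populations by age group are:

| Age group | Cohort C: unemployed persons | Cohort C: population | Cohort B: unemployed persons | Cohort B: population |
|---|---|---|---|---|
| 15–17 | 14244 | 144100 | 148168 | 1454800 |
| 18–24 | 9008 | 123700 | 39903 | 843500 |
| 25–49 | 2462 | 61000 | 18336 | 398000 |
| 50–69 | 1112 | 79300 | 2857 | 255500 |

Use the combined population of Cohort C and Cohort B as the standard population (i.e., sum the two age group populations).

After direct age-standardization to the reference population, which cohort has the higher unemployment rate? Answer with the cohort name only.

Cohort C

Age-specific rates per 1000 for Cohort C: 98.848, 72.821, 40.361, 14.023.
For Cohort B: 101.848, 47.306, 46.070, 11.182.
Combined standard total = 3359900; weights = 0.4759, 0.2879, 0.1366, 0.0996.
Cohort C: 0.4759×98.848 + 0.2879×72.821 + 0.1366×40.361 + 0.0996×14.023 = 74.9133 per 1000.
Cohort B: 0.4759×101.848 + 0.2879×47.306 + 0.1366×46.070 + 0.0996×11.182 = 69.4929 per 1000.
The crude rates (65.73 vs 70.89) would put Cohort B higher, but that reflects its age composition; once standardized to a common age structure, Cohort C has the higher underlying rate.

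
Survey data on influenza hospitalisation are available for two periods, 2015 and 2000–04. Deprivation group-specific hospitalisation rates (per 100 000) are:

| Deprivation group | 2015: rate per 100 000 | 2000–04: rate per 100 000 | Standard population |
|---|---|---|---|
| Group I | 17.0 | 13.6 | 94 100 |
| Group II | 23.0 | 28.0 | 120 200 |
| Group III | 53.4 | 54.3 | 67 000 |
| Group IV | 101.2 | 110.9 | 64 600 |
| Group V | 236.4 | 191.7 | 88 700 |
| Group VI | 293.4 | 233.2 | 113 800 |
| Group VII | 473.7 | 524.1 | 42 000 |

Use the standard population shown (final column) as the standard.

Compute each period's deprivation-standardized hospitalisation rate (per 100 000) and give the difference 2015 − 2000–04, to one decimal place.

13.1

Standard total = 590 400; weights = 0.1594, 0.2036, 0.1135, 0.1094, 0.1502, 0.1928, 0.0711.
2015: 0.1594×17.0 + 0.2036×23.0 + 0.1135×53.4 + 0.1094×101.2 + 0.1502×236.4 + 0.1928×293.4 + 0.0711×473.7 = 150.2924 per 100 000.
2000–04: 0.1594×13.6 + 0.2036×28.0 + 0.1135×54.3 + 0.1094×110.9 + 0.1502×191.7 + 0.1928×233.2 + 0.0711×524.1 = 137.1981 per 100 000.
Difference = 150.2924 − 137.1981 = 13.0943.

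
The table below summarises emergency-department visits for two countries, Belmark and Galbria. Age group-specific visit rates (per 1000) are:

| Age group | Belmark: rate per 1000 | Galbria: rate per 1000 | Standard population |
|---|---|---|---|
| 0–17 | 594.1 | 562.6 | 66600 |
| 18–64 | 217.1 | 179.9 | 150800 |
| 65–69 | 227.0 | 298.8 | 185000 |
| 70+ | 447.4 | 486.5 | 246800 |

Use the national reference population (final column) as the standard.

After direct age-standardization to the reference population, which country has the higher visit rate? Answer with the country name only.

Standard total = 649200; weights = 0.1026, 0.2323, 0.2850, 0.3802.
Belmark: 0.1026×594.1 + 0.2323×217.1 + 0.2850×227.0 + 0.3802×447.4 = 346.1477 per 1000.
Galbria: 0.1026×562.6 + 0.2323×179.9 + 0.2850×298.8 + 0.3802×486.5 = 369.5999 per 1000.

Galbria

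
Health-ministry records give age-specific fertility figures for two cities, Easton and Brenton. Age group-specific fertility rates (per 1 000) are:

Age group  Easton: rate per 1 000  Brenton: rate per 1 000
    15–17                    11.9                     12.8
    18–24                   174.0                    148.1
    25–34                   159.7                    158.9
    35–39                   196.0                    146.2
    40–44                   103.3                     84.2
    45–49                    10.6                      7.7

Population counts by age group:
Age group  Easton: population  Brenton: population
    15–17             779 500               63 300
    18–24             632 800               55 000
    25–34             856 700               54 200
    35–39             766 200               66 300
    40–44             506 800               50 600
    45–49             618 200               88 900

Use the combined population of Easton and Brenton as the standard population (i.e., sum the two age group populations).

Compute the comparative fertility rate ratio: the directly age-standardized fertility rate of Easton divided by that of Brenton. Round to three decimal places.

Combined standard total = 4 538 500; weights = 0.1857, 0.1515, 0.2007, 0.1834, 0.1228, 0.1558.
Easton: 0.1857×11.9 + 0.1515×174.0 + 0.2007×159.7 + 0.1834×196.0 + 0.1228×103.3 + 0.1558×10.6 = 110.9225 per 1 000.
Brenton: 0.1857×12.8 + 0.1515×148.1 + 0.2007×158.9 + 0.1834×146.2 + 0.1228×84.2 + 0.1558×7.7 = 95.0716 per 1 000.
Ratio = 110.9225 ÷ 95.0716 = 1.16673.

1.167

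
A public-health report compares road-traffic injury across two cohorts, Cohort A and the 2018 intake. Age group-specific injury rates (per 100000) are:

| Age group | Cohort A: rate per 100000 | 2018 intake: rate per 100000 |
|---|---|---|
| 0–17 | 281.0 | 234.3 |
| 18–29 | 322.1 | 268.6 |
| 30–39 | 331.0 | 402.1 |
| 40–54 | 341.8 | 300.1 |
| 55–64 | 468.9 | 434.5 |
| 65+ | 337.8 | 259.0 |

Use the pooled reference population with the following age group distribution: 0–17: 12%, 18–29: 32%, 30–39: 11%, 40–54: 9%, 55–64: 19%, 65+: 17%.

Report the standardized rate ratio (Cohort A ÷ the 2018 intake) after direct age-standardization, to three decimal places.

1.124

Standard weights: 0.12, 0.32, 0.11, 0.09, 0.19, 0.17.
Cohort A: 0.1200×281.0 + 0.3200×322.1 + 0.1100×331.0 + 0.0900×341.8 + 0.1900×468.9 + 0.1700×337.8 = 350.4810 per 100000.
The 2018 intake: 0.1200×234.3 + 0.3200×268.6 + 0.1100×402.1 + 0.0900×300.1 + 0.1900×434.5 + 0.1700×259.0 = 311.8930 per 100000.
Ratio = 350.4810 ÷ 311.8930 = 1.12372.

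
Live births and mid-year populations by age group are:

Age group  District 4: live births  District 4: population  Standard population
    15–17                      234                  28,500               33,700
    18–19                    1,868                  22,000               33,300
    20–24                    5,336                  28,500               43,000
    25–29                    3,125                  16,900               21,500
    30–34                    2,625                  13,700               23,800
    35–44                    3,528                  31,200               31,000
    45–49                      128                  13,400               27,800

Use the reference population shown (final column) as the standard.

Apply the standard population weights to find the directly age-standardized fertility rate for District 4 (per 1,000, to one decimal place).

Age-specific rates per 1,000 for District 4: 8.211, 84.909, 187.228, 184.911, 191.606, 113.077, 9.552.
Standard total = 214,100; weights = 0.1574, 0.1555, 0.2008, 0.1004, 0.1112, 0.1448, 0.1298.
Standardized rate: 0.1574×8.211 + 0.1555×84.909 + 0.2008×187.228 + 0.1004×184.911 + 0.1112×191.606 + 0.1448×113.077 + 0.1298×9.552 = 109.5830 per 1,000.

109.6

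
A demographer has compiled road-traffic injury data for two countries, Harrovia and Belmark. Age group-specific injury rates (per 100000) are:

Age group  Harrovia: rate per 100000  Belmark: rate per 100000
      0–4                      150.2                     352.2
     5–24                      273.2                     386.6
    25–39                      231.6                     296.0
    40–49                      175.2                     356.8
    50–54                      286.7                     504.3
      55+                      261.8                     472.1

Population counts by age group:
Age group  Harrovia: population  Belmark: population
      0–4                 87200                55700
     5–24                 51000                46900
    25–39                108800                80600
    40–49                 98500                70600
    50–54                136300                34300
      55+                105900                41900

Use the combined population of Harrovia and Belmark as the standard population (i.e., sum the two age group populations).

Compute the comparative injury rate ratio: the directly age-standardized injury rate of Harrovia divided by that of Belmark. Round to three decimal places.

Combined standard total = 917700; weights = 0.1557, 0.1067, 0.2064, 0.1843, 0.1859, 0.1611.
Harrovia: 0.1557×150.2 + 0.1067×273.2 + 0.2064×231.6 + 0.1843×175.2 + 0.1859×286.7 + 0.1611×261.8 = 228.0770 per 100000.
Belmark: 0.1557×352.2 + 0.1067×386.6 + 0.2064×296.0 + 0.1843×356.8 + 0.1859×504.3 + 0.1611×472.1 = 392.7043 per 100000.
Ratio = 228.0770 ÷ 392.7043 = 0.58079.

0.581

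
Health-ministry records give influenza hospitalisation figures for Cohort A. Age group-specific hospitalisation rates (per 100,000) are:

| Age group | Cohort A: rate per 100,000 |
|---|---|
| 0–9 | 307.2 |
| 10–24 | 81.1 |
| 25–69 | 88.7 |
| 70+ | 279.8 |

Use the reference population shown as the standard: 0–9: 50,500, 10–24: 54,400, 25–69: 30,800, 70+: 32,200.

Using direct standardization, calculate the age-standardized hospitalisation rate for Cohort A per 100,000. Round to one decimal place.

Standard total = 167,900; weights = 0.3008, 0.3240, 0.1834, 0.1918.
Standardized rate: 0.3008×307.2 + 0.3240×81.1 + 0.1834×88.7 + 0.1918×279.8 = 188.6061 per 100,000.

188.6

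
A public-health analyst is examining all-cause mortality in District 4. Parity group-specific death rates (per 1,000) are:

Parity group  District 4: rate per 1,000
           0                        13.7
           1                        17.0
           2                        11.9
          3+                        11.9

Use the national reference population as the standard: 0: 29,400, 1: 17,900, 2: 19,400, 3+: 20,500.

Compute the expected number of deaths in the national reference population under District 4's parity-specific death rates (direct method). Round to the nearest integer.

1182

Expected deaths = Σ (standard pop × parity-specific rate ÷ 1,000)
= 29,400×13.7/1,000 + 17,900×17.0/1,000 + 19,400×11.9/1,000 + 20,500×11.9/1,000
= 402.78 + 304.30 + 230.86 + 243.95 = 1181.89.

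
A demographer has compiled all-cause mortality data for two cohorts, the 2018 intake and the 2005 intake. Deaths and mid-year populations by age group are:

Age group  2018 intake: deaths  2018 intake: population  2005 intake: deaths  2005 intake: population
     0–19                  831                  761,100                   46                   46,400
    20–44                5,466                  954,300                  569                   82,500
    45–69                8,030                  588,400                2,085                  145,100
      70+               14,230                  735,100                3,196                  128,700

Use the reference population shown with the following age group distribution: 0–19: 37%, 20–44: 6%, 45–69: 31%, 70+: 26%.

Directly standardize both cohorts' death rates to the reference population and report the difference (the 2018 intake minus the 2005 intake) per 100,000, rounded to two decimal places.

Age-specific rates per 100,000 for the 2018 intake: 109.18, 572.78, 1364.72, 1935.79.
For the 2005 intake: 99.14, 689.70, 1436.94, 2483.29.
Standard weights: 0.37, 0.06, 0.31, 0.26.
The 2018 intake: 0.3700×109.18 + 0.0600×572.78 + 0.3100×1364.72 + 0.2600×1935.79 = 1001.1329 per 100,000.
The 2005 intake: 0.3700×99.14 + 0.0600×689.70 + 0.3100×1436.94 + 0.2600×2483.29 = 1169.1708 per 100,000.
Difference = 1001.1329 − 1169.1708 = -168.0380.

-168.04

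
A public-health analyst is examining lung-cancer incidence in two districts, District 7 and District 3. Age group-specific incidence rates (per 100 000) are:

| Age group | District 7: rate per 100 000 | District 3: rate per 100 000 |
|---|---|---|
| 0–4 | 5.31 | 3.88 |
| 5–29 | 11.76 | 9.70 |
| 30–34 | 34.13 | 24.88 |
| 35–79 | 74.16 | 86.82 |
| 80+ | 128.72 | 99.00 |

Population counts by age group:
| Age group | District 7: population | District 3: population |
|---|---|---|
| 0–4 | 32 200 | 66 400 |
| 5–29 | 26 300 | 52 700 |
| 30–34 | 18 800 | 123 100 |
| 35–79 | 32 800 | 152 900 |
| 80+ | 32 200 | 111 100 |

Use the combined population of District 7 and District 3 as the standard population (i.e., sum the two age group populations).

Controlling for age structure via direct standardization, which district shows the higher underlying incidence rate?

Combined standard total = 648 500; weights = 0.1520, 0.1218, 0.2188, 0.2864, 0.2210.
District 7: 0.1520×5.31 + 0.1218×11.76 + 0.2188×34.13 + 0.2864×74.16 + 0.2210×128.72 = 59.3874 per 100 000.
District 3: 0.1520×3.88 + 0.1218×9.70 + 0.2188×24.88 + 0.2864×86.82 + 0.2210×99.00 = 53.9530 per 100 000.
The crude rates (54.11 vs 55.52) would put District 3 higher, but that reflects its age composition; once standardized to a common age structure, District 7 has the higher underlying rate.

District 7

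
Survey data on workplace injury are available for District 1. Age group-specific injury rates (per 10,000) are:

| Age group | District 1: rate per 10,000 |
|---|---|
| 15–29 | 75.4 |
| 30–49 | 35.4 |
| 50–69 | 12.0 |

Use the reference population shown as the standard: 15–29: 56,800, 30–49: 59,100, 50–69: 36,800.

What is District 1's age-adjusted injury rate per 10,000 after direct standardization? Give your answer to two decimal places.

44.64

Standard total = 152,700; weights = 0.3720, 0.3870, 0.2410.
Standardized rate: 0.3720×75.4 + 0.3870×35.4 + 0.2410×12.0 = 44.6396 per 10,000.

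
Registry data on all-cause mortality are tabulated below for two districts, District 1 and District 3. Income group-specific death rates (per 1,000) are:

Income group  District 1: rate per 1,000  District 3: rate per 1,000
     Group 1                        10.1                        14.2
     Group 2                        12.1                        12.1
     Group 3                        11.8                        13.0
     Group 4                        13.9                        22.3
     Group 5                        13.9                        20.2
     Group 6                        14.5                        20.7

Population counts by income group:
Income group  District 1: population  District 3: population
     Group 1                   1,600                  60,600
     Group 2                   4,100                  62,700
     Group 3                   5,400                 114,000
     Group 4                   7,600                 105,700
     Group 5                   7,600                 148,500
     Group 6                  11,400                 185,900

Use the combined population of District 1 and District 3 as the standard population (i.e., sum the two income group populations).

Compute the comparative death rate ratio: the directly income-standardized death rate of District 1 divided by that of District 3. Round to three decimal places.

0.727

Combined standard total = 715,100; weights = 0.0870, 0.0934, 0.1670, 0.1584, 0.2183, 0.2759.
District 1: 0.0870×10.1 + 0.0934×12.1 + 0.1670×11.8 + 0.1584×13.9 + 0.2183×13.9 + 0.2759×14.5 = 13.2162 per 1,000.
District 3: 0.0870×14.2 + 0.0934×12.1 + 0.1670×13.0 + 0.1584×22.3 + 0.2183×20.2 + 0.2759×20.7 = 18.1900 per 1,000.
Ratio = 13.2162 ÷ 18.1900 = 0.72657.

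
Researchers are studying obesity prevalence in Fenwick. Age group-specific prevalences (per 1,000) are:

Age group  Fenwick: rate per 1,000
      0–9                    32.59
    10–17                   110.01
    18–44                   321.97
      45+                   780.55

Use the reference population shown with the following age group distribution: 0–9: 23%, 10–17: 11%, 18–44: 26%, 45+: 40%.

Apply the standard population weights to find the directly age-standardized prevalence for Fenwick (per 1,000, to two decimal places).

Standard weights: 0.23, 0.11, 0.26, 0.40.
Standardized rate: 0.2300×32.59 + 0.1100×110.01 + 0.2600×321.97 + 0.4000×780.55 = 415.5290 per 1,000.

415.53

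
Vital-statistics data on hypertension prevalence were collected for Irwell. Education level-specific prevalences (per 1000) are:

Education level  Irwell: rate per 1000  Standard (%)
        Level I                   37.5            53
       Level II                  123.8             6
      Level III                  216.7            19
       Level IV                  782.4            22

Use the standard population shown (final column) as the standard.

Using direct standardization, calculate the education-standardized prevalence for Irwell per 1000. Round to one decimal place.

Standard weights: 0.53, 0.06, 0.19, 0.22.
Standardized rate: 0.5300×37.5 + 0.0600×123.8 + 0.1900×216.7 + 0.2200×782.4 = 240.6040 per 1000.

240.6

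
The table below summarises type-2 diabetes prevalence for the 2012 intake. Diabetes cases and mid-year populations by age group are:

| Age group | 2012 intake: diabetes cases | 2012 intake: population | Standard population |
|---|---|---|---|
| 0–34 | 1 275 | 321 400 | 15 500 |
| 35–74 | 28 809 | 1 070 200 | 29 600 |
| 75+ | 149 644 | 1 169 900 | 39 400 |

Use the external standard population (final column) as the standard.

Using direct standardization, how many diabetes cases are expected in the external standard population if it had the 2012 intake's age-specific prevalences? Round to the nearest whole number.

5898

Age-specific rates per 1 000 for the 2012 intake: 3.967, 26.919, 127.912.
Expected diabetes cases = Σ (standard pop × age-specific rate ÷ 1 000)
= 15 500×3.967/1 000 + 29 600×26.919/1 000 + 39 400×127.912/1 000
= 61.49 + 796.81 + 5039.72 = 5898.02.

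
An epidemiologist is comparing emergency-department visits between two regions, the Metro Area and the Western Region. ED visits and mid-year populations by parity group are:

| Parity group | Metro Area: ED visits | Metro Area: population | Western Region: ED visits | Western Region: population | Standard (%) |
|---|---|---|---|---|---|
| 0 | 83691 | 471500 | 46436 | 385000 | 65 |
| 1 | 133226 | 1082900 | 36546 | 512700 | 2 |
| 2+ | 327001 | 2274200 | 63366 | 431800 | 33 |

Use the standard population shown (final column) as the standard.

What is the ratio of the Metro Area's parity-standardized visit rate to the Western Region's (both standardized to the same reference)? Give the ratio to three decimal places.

Parity-specific rates per 1000 for the Metro Area: 177.499, 123.027, 143.787.
For the Western Region: 120.613, 71.281, 146.748.
Standard weights: 0.65, 0.02, 0.33.
The Metro Area: 0.6500×177.499 + 0.0200×123.027 + 0.3300×143.787 = 165.2850 per 1000.
The Western Region: 0.6500×120.613 + 0.0200×71.281 + 0.3300×146.748 = 128.2511 per 1000.
Ratio = 165.2850 ÷ 128.2511 = 1.28876.

1.289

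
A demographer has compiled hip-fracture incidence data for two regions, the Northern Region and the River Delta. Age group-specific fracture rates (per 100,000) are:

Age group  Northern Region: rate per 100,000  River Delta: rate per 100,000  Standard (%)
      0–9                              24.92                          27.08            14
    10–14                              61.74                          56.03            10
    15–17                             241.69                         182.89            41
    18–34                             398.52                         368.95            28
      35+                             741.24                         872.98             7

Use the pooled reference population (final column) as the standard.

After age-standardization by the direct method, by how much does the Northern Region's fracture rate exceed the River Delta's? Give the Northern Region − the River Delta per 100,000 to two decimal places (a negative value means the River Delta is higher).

Standard weights: 0.14, 0.10, 0.41, 0.28, 0.07.
The Northern Region: 0.1400×24.92 + 0.1000×61.74 + 0.4100×241.69 + 0.2800×398.52 + 0.0700×741.24 = 272.2281 per 100,000.
The River Delta: 0.1400×27.08 + 0.1000×56.03 + 0.4100×182.89 + 0.2800×368.95 + 0.0700×872.98 = 248.7937 per 100,000.
Difference = 272.2281 − 248.7937 = 23.4344.

23.43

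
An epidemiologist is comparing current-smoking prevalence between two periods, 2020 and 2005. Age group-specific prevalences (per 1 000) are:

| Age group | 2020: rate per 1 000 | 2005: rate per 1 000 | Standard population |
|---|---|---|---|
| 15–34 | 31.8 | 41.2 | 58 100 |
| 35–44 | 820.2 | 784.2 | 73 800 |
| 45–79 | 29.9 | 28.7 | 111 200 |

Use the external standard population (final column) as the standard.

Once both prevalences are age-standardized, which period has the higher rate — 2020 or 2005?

2020

Standard total = 243 100; weights = 0.2390, 0.3036, 0.4574.
2020: 0.2390×31.8 + 0.3036×820.2 + 0.4574×29.9 = 270.2724 per 1 000.
2005: 0.2390×41.2 + 0.3036×784.2 + 0.4574×28.7 = 261.0412 per 1 000.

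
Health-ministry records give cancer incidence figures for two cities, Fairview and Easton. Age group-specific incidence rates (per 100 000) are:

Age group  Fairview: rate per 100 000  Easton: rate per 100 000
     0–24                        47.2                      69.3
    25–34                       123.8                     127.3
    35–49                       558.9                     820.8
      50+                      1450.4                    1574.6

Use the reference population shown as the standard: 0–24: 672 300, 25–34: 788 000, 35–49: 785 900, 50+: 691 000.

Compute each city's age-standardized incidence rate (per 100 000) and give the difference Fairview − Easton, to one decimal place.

-105.3

Standard total = 2 937 200; weights = 0.2289, 0.2683, 0.2676, 0.2353.
Fairview: 0.2289×47.2 + 0.2683×123.8 + 0.2676×558.9 + 0.2353×1450.4 = 534.7790 per 100 000.
Easton: 0.2289×69.3 + 0.2683×127.3 + 0.2676×820.8 + 0.2353×1574.6 = 640.0715 per 100 000.
Difference = 534.7790 − 640.0715 = -105.2925.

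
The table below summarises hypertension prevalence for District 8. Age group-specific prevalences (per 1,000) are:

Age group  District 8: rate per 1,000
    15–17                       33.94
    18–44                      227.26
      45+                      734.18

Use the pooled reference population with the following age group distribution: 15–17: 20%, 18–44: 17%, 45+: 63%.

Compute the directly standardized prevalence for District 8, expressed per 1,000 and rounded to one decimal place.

Standard weights: 0.20, 0.17, 0.63.
Standardized rate: 0.2000×33.94 + 0.1700×227.26 + 0.6300×734.18 = 507.9556 per 1,000.

508.0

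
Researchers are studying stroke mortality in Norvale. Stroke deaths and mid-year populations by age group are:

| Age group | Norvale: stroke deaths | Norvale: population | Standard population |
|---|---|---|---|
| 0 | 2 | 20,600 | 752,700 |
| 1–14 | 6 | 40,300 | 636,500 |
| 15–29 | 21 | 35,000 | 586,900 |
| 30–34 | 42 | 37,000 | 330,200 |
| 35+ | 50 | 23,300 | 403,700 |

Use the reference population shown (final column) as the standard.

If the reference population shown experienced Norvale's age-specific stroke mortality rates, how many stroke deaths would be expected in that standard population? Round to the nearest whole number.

Age-specific rates per 100,000 for Norvale: 9.71, 14.89, 60.00, 113.51, 214.59.
Expected stroke deaths = Σ (standard pop × age-specific rate ÷ 100,000)
= 752,700×9.71/100,000 + 636,500×14.89/100,000 + 586,900×60.00/100,000 + 330,200×113.51/100,000 + 403,700×214.59/100,000
= 73.08 + 94.76 + 352.14 + 374.82 + 866.31 = 1761.11.

1761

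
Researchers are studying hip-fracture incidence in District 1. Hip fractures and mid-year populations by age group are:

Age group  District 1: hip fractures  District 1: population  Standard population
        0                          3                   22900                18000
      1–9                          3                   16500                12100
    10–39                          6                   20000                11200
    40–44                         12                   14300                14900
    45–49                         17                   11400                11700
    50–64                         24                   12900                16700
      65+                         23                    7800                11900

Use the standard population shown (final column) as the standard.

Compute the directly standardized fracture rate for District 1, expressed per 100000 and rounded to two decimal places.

Age-specific rates per 100000 for District 1: 13.10, 18.18, 30.00, 83.92, 149.12, 186.05, 294.87.
Standard total = 96500; weights = 0.1865, 0.1254, 0.1161, 0.1544, 0.1212, 0.1731, 0.1233.
Standardized rate: 0.1865×13.10 + 0.1254×18.18 + 0.1161×30.00 + 0.1544×83.92 + 0.1212×149.12 + 0.1731×186.05 + 0.1233×294.87 = 107.8015 per 100000.

107.80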